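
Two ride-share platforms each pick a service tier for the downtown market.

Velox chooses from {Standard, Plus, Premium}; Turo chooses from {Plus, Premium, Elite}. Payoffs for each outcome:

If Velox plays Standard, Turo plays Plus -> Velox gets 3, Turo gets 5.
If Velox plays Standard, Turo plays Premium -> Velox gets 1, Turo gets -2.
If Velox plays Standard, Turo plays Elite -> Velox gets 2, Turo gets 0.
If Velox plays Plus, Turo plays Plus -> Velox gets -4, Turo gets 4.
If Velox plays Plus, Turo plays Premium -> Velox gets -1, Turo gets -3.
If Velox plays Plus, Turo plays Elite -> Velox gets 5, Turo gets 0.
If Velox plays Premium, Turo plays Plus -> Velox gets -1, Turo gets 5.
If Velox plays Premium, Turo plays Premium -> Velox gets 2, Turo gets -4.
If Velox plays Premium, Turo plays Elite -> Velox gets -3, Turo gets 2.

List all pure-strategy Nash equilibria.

Velox against Plus: payoffs 3, -4, -1 → best response Standard.
Velox against Premium: payoffs 1, -1, 2 → best response Premium.
Velox against Elite: payoffs 2, 5, -3 → best response Plus.
Turo against Standard: payoffs 5, -2, 0 → best response Plus.
Turo against Plus: payoffs 4, -3, 0 → best response Plus.
Turo against Premium: payoffs 5, -4, 2 → best response Plus.
Mutual best responses: (Standard, Plus).

(Standard, Plus)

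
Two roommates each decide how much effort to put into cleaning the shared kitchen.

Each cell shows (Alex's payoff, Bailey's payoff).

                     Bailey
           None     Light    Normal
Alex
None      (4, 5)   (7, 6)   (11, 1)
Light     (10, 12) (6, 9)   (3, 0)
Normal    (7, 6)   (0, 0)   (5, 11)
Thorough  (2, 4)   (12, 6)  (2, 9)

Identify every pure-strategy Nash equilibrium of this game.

Alex against None: payoffs 4, 10, 7, 2 → best response Light.
Alex against Light: payoffs 7, 6, 0, 12 → best response Thorough.
Alex against Normal: payoffs 11, 3, 5, 2 → best response None.
Bailey against None: payoffs 5, 6, 1 → best response Light.
Bailey against Light: payoffs 12, 9, 0 → best response None.
Bailey against Normal: payoffs 6, 0, 11 → best response Normal.
Bailey against Thorough: payoffs 4, 6, 9 → best response Normal.
Mutual best responses: (Light, None).

(Light, None)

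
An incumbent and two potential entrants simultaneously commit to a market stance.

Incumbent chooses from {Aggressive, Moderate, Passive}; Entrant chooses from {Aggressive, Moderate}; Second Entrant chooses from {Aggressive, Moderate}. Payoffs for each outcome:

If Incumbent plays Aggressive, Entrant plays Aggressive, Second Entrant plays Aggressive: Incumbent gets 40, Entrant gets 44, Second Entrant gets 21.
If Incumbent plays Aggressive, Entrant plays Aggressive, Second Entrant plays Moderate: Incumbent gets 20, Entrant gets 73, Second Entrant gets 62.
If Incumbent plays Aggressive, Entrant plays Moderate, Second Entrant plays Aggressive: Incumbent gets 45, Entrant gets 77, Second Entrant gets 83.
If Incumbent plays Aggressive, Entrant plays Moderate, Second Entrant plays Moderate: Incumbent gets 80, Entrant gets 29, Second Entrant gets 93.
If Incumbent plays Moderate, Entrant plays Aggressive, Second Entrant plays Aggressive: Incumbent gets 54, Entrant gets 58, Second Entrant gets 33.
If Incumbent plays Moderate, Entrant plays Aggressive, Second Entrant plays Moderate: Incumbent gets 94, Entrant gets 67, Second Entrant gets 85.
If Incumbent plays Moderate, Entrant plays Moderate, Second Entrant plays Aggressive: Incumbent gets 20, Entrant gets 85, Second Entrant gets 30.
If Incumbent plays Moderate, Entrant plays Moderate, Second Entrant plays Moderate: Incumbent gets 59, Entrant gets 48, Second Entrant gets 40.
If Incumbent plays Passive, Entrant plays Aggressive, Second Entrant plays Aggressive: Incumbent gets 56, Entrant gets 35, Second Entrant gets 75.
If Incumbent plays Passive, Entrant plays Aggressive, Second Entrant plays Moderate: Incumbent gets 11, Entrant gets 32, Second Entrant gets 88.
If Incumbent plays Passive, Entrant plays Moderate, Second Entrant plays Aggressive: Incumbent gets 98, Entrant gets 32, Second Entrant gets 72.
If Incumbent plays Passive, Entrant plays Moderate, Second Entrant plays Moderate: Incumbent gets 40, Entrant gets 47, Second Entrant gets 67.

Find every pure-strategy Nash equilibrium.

Incumbent against (Aggressive, Aggressive): payoffs 40, 54, 56 → best response Passive.
Incumbent against (Aggressive, Moderate): payoffs 20, 94, 11 → best response Moderate.
Incumbent against (Moderate, Aggressive): payoffs 45, 20, 98 → best response Passive.
Incumbent against (Moderate, Moderate): payoffs 80, 59, 40 → best response Aggressive.
Entrant against (Aggressive, Aggressive): payoffs 44, 77 → best response Moderate.
Entrant against (Aggressive, Moderate): payoffs 73, 29 → best response Aggressive.
Entrant against (Moderate, Aggressive): payoffs 58, 85 → best response Moderate.
Entrant against (Moderate, Moderate): payoffs 67, 48 → best response Aggressive.
Entrant against (Passive, Aggressive): payoffs 35, 32 → best response Aggressive.
Entrant against (Passive, Moderate): payoffs 32, 47 → best response Moderate.
Second Entrant against (Aggressive, Aggressive): payoffs 21, 62 → best response Moderate.
Second Entrant against (Aggressive, Moderate): payoffs 83, 93 → best response Moderate.
Second Entrant against (Moderate, Aggressive): payoffs 33, 85 → best response Moderate.
Second Entrant against (Moderate, Moderate): payoffs 30, 40 → best response Moderate.
Second Entrant against (Passive, Aggressive): payoffs 75, 88 → best response Moderate.
Second Entrant against (Passive, Moderate): payoffs 72, 67 → best response Aggressive.
Mutual best responses: (Moderate, Aggressive, Moderate).

The unique pure-strategy Nash equilibrium is (Moderate, Aggressive, Moderate).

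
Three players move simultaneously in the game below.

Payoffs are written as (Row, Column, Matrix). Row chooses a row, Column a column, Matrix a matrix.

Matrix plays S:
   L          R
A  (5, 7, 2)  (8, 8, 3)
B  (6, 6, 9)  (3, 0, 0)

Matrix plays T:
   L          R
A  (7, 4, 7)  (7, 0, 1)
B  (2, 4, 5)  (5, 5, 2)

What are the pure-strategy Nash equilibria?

(A, L, T), (A, R, S), (B, L, S)

(A, L, S): Row can switch to B (5 → 6). Not NE.
(A, L, T): Row gets 7, best alternative 2; Column gets 4, best alternative 0; Matrix gets 7, best alternative 2. No profitable deviation — NE.
(A, R, S): Row gets 8, best alternative 3; Column gets 8, best alternative 7; Matrix gets 3, best alternative 1. No profitable deviation — NE.
(A, R, T): Column can switch to L (0 → 4). Not NE.
(B, L, S): Row gets 6, best alternative 5; Column gets 6, best alternative 0; Matrix gets 9, best alternative 5. No profitable deviation — NE.
(B, L, T): Row can switch to A (2 → 7). Not NE.
(B, R, S): Row can switch to A (3 → 8). Not NE.
(B, R, T): Row can switch to A (5 → 7). Not NE.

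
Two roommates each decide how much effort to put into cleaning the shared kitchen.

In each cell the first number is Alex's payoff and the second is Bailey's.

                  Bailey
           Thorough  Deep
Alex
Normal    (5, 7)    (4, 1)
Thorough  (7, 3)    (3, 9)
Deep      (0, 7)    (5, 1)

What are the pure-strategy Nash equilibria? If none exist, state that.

This game has no pure Nash equilibrium.

Alex against Thorough: payoffs 5, 7, 0 → best response Thorough.
Alex against Deep: payoffs 4, 3, 5 → best response Deep.
Bailey against Normal: payoffs 7, 1 → best response Thorough.
Bailey against Thorough: payoffs 3, 9 → best response Deep.
Bailey against Deep: payoffs 7, 1 → best response Thorough.
No profile is a mutual best response for all players.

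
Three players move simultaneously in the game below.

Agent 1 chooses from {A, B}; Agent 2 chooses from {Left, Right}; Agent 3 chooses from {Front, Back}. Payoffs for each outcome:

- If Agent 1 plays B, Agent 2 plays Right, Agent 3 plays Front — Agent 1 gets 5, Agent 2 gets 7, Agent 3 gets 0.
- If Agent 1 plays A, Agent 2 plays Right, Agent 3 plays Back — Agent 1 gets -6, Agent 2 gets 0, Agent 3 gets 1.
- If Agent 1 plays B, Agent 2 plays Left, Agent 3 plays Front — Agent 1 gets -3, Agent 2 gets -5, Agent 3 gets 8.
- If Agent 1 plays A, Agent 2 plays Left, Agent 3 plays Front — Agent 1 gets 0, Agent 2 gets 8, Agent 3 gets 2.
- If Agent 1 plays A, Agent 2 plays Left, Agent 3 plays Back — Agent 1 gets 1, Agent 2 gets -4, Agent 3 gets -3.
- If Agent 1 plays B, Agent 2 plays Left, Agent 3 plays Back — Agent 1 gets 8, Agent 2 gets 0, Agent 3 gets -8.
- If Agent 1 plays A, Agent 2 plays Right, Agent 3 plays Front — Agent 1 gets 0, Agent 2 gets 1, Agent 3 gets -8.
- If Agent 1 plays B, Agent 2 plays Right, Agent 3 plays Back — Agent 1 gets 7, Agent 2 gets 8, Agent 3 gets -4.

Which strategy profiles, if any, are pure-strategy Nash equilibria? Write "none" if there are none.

(A, Left, Front); (B, Right, Front)

Agent 1 against (Left, Front): payoffs 0, -3 → best response A.
Agent 1 against (Left, Back): payoffs 1, 8 → best response B.
Agent 1 against (Right, Front): payoffs 0, 5 → best response B.
Agent 1 against (Right, Back): payoffs -6, 7 → best response B.
Agent 2 against (A, Front): payoffs 8, 1 → best response Left.
Agent 2 against (A, Back): payoffs -4, 0 → best response Right.
Agent 2 against (B, Front): payoffs -5, 7 → best response Right.
Agent 2 against (B, Back): payoffs 0, 8 → best response Right.
Agent 3 against (A, Left): payoffs 2, -3 → best response Front.
Agent 3 against (A, Right): payoffs -8, 1 → best response Back.
Agent 3 against (B, Left): payoffs 8, -8 → best response Front.
Agent 3 against (B, Right): payoffs 0, -4 → best response Front.
Mutual best responses: (A, Left, Front); (B, Right, Front).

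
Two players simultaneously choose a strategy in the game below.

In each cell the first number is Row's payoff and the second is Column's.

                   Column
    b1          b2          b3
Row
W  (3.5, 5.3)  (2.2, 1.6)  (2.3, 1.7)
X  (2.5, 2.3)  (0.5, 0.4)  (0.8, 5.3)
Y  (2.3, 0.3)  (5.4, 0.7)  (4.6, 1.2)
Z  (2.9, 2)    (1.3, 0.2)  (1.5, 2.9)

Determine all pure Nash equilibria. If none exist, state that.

Row against b1: payoffs 3.5, 2.5, 2.3, 2.9 → best response W.
Row against b2: payoffs 2.2, 0.5, 5.4, 1.3 → best response Y.
Row against b3: payoffs 2.3, 0.8, 4.6, 1.5 → best response Y.
Column against W: payoffs 5.3, 1.6, 1.7 → best response b1.
Column against X: payoffs 2.3, 0.4, 5.3 → best response b3.
Column against Y: payoffs 0.3, 0.7, 1.2 → best response b3.
Column against Z: payoffs 2, 0.2, 2.9 → best response b3.
Mutual best responses: (W, b1); (Y, b3).

Pure-strategy Nash equilibria: (W, b1) and (Y, b3)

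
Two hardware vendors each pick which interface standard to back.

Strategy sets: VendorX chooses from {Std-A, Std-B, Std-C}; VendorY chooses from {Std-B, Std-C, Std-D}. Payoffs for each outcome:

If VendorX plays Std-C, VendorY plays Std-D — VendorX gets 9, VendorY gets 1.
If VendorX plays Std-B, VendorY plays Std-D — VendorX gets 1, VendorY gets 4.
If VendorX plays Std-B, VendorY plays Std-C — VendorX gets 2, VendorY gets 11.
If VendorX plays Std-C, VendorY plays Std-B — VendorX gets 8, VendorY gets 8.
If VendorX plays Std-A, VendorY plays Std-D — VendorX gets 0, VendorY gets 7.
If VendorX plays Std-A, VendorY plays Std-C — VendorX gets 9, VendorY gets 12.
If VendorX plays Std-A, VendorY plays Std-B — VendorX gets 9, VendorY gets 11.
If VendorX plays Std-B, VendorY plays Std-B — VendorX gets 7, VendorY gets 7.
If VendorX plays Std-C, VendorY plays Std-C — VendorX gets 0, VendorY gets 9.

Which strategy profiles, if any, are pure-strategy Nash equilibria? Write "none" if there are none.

Pure NE: (Std-A, Std-C)

(Std-A, Std-B): VendorY can switch to Std-C (11 → 12). Not NE.
(Std-A, Std-C): VendorX gets 9, best alternative 2; VendorY gets 12, best alternative 11. No profitable deviation — NE.
(Std-A, Std-D): VendorX can switch to Std-B (0 → 1). Not NE.
(Std-B, Std-B): VendorX can switch to Std-A (7 → 9). Not NE.
(Std-B, Std-C): VendorX can switch to Std-A (2 → 9). Not NE.
(Std-B, Std-D): VendorX can switch to Std-C (1 → 9). Not NE.
(Std-C, Std-B): VendorX can switch to Std-A (8 → 9). Not NE.
(Std-C, Std-C): VendorX can switch to Std-A (0 → 9). Not NE.
(Std-C, Std-D): VendorY can switch to Std-B (1 → 8). Not NE.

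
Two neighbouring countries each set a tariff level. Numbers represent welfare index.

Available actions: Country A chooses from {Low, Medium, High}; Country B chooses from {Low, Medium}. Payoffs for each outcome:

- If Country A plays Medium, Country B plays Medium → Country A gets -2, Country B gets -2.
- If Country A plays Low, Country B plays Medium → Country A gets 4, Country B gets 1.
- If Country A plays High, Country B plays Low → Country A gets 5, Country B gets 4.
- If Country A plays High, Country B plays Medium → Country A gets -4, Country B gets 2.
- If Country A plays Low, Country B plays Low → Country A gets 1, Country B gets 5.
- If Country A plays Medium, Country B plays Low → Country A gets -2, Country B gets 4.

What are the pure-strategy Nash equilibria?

Mark each player's best response to every combination of opponents' strategies; a profile where every player is best-responding is a pure Nash equilibrium.
Country A against Low: payoffs 1, -2, 5 → best response High.
Country A against Medium: payoffs 4, -2, -4 → best response Low.
Country B against Low: payoffs 5, 1 → best response Low.
Country B against Medium: payoffs 4, -2 → best response Low.
Country B against High: payoffs 4, 2 → best response Low.
Mutual best responses: (High, Low).

(High, Low)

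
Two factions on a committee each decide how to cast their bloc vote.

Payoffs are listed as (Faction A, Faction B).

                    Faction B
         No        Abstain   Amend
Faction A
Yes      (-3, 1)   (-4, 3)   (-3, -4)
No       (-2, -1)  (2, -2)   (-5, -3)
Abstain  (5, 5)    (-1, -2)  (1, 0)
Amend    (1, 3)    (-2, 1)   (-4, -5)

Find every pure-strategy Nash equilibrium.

Check each profile: it is a Nash equilibrium iff no player can strictly gain by switching unilaterally.
(Yes, No): Faction A can switch to No (-3 → -2). Not NE.
(Yes, Abstain): Faction A can switch to No (-4 → 2). Not NE.
(Yes, Amend): Faction A can switch to Abstain (-3 → 1). Not NE.
(No, No): Faction A can switch to Abstain (-2 → 5). Not NE.
(No, Abstain): Faction B can switch to No (-2 → -1). Not NE.
(No, Amend): Faction A can switch to Yes (-5 → -3). Not NE.
(Abstain, No): Faction A gets 5, best alternative 1; Faction B gets 5, best alternative 0. No profitable deviation — NE.
(Abstain, Abstain): Faction A can switch to No (-1 → 2). Not NE.
(Abstain, Amend): Faction B can switch to No (0 → 5). Not NE.
(Amend, No): Faction A can switch to Abstain (1 → 5). Not NE.
(Amend, Abstain): Faction A can switch to No (-2 → 2). Not NE.
(The remaining 1 profile has a profitable deviation by the same check.)

(Abstain, No)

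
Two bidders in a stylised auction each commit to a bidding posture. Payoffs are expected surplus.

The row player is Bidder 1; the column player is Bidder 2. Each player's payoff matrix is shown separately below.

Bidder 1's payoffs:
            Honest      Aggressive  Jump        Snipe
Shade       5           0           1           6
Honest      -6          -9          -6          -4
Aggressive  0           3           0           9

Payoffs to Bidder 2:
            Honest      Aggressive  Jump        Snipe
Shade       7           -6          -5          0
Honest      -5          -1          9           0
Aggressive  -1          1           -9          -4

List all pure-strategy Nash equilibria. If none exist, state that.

The pure Nash equilibria are (Shade, Honest) and (Aggressive, Aggressive).

Bidder 1 against Honest: payoffs 5, -6, 0 → best response Shade.
Bidder 1 against Aggressive: payoffs 0, -9, 3 → best response Aggressive.
Bidder 1 against Jump: payoffs 1, -6, 0 → best response Shade.
Bidder 1 against Snipe: payoffs 6, -4, 9 → best response Aggressive.
Bidder 2 against Shade: payoffs 7, -6, -5, 0 → best response Honest.
Bidder 2 against Honest: payoffs -5, -1, 9, 0 → best response Jump.
Bidder 2 against Aggressive: payoffs -1, 1, -9, -4 → best response Aggressive.
Mutual best responses: (Shade, Honest); (Aggressive, Aggressive).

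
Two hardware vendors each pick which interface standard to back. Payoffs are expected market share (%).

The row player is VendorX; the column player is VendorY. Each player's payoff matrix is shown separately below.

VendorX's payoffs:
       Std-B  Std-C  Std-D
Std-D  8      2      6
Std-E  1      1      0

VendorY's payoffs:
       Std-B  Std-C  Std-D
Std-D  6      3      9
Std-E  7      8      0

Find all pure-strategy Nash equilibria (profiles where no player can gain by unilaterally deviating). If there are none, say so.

Mark each player's best response to every combination of opponents' strategies; a profile where every player is best-responding is a pure Nash equilibrium.
VendorX against Std-B: payoffs 8, 1 → best response Std-D.
VendorX against Std-C: payoffs 2, 1 → best response Std-D.
VendorX against Std-D: payoffs 6, 0 → best response Std-D.
VendorY against Std-D: payoffs 6, 3, 9 → best response Std-D.
VendorY against Std-E: payoffs 7, 8, 0 → best response Std-C.
Mutual best responses: (Std-D, Std-D).

(Std-D, Std-D)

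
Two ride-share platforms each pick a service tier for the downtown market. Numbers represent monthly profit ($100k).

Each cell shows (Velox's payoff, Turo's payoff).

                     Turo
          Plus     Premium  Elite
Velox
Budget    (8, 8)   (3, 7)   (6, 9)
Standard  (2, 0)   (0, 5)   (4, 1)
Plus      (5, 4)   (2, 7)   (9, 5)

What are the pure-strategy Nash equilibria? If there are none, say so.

none

For each player, find the best response to each opponent profile; mutual best responses are the pure NE.
Velox against Plus: payoffs 8, 2, 5 → best response Budget.
Velox against Premium: payoffs 3, 0, 2 → best response Budget.
Velox against Elite: payoffs 6, 4, 9 → best response Plus.
Turo against Budget: payoffs 8, 7, 9 → best response Elite.
Turo against Standard: payoffs 0, 5, 1 → best response Premium.
Turo against Plus: payoffs 4, 7, 5 → best response Premium.
No profile is a mutual best response for all players.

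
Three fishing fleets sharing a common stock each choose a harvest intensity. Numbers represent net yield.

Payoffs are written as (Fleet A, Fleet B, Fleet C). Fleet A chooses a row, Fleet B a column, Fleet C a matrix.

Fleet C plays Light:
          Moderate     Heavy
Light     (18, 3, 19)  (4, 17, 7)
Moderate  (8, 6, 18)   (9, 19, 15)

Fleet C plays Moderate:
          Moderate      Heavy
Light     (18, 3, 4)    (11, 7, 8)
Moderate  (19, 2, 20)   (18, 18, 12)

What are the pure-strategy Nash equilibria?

Fleet A against (Moderate, Light): payoffs 18, 8 → best response Light.
Fleet A against (Moderate, Moderate): payoffs 18, 19 → best response Moderate.
Fleet A against (Heavy, Light): payoffs 4, 9 → best response Moderate.
Fleet A against (Heavy, Moderate): payoffs 11, 18 → best response Moderate.
Fleet B against (Light, Light): payoffs 3, 17 → best response Heavy.
Fleet B against (Light, Moderate): payoffs 3, 7 → best response Heavy.
Fleet B against (Moderate, Light): payoffs 6, 19 → best response Heavy.
Fleet B against (Moderate, Moderate): payoffs 2, 18 → best response Heavy.
Fleet C against (Light, Moderate): payoffs 19, 4 → best response Light.
Fleet C against (Light, Heavy): payoffs 7, 8 → best response Moderate.
Fleet C against (Moderate, Moderate): payoffs 18, 20 → best response Moderate.
Fleet C against (Moderate, Heavy): payoffs 15, 12 → best response Light.
Mutual best responses: (Moderate, Heavy, Light).

Pure NE: (Moderate, Heavy, Light)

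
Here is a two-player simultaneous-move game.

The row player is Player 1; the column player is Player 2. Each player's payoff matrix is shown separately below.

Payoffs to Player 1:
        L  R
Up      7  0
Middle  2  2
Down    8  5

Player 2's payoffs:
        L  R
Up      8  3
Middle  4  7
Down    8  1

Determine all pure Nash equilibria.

(Up, L): Player 1 can switch to Down (7 → 8). Not NE.
(Up, R): Player 1 can switch to Middle (0 → 2). Not NE.
(Middle, L): Player 1 can switch to Up (2 → 7). Not NE.
(Middle, R): Player 1 can switch to Down (2 → 5). Not NE.
(Down, L): Player 1 gets 8, best alternative 7; Player 2 gets 8, best alternative 1. No profitable deviation — NE.
(Down, R): Player 2 can switch to L (1 → 8). Not NE.

Pure NE: (Down, L)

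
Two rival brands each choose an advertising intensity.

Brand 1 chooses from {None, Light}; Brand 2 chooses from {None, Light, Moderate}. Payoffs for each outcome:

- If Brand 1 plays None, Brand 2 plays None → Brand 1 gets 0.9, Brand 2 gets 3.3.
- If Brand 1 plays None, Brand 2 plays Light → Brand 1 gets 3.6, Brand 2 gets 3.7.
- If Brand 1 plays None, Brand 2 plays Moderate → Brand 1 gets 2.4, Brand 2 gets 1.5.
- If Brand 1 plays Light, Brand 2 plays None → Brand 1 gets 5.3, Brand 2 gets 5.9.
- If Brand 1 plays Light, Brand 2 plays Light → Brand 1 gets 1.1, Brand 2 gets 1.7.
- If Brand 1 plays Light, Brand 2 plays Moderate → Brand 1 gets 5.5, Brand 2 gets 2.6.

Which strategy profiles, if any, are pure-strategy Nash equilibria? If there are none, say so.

The pure Nash equilibria are (None, Light), (Light, None).

Mark each player's best response to every combination of opponents' strategies; a profile where every player is best-responding is a pure Nash equilibrium.
Brand 1 against None: payoffs 0.9, 5.3 → best response Light.
Brand 1 against Light: payoffs 3.6, 1.1 → best response None.
Brand 1 against Moderate: payoffs 2.4, 5.5 → best response Light.
Brand 2 against None: payoffs 3.3, 3.7, 1.5 → best response Light.
Brand 2 against Light: payoffs 5.9, 1.7, 2.6 → best response None.
Mutual best responses: (None, Light); (Light, None).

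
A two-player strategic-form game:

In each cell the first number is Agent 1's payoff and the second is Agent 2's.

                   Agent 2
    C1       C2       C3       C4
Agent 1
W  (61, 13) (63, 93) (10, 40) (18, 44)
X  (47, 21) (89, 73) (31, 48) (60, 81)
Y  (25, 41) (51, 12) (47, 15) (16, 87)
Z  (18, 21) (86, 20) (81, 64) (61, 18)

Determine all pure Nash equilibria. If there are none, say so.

(W, C1): Agent 2 can switch to C2 (13 → 93). Not NE.
(W, C2): Agent 1 can switch to X (63 → 89). Not NE.
(W, C3): Agent 1 can switch to X (10 → 31). Not NE.
(W, C4): Agent 1 can switch to X (18 → 60). Not NE.
(X, C1): Agent 1 can switch to W (47 → 61). Not NE.
(X, C2): Agent 2 can switch to C4 (73 → 81). Not NE.
(X, C3): Agent 1 can switch to Y (31 → 47). Not NE.
(X, C4): Agent 1 can switch to Z (60 → 61). Not NE.
(Z, C3): Agent 1 gets 81, best alternative 47; Agent 2 gets 64, best alternative 21. No profitable deviation — NE.
(The remaining 7 profiles each have a profitable deviation by the same check.)

Pure NE: (Z, C3)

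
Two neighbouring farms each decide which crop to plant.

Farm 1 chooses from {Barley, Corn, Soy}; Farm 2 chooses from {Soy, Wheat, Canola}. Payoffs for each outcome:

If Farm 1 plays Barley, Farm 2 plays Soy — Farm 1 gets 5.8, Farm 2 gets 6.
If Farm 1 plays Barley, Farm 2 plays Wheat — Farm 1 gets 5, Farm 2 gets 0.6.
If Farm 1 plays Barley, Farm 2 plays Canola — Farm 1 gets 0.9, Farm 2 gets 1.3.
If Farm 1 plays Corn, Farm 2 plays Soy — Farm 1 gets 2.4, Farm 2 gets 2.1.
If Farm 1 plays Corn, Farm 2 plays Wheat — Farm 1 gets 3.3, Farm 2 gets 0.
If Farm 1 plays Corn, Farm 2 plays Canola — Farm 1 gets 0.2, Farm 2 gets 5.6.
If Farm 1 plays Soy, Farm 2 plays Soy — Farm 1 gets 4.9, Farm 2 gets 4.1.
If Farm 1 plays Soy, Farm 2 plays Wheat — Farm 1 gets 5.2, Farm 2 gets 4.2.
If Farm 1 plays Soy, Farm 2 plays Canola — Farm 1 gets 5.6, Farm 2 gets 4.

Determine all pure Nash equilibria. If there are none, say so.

For each player, find the best response to each opponent profile; mutual best responses are the pure NE.
Farm 1 against Soy: payoffs 5.8, 2.4, 4.9 → best response Barley.
Farm 1 against Wheat: payoffs 5, 3.3, 5.2 → best response Soy.
Farm 1 against Canola: payoffs 0.9, 0.2, 5.6 → best response Soy.
Farm 2 against Barley: payoffs 6, 0.6, 1.3 → best response Soy.
Farm 2 against Corn: payoffs 2.1, 0, 5.6 → best response Canola.
Farm 2 against Soy: payoffs 4.1, 4.2, 4 → best response Wheat.
Mutual best responses: (Barley, Soy); (Soy, Wheat).

Pure-strategy Nash equilibria: (Barley, Soy) and (Soy, Wheat)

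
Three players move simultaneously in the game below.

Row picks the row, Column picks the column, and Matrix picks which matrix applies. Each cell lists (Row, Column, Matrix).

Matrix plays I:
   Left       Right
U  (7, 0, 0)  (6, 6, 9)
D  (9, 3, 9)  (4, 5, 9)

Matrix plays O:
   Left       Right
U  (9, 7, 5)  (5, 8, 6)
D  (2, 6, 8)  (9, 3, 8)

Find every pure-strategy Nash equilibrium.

Row against (Left, I): payoffs 7, 9 → best response D.
Row against (Left, O): payoffs 9, 2 → best response U.
Row against (Right, I): payoffs 6, 4 → best response U.
Row against (Right, O): payoffs 5, 9 → best response D.
Column against (U, I): payoffs 0, 6 → best response Right.
Column against (U, O): payoffs 7, 8 → best response Right.
Column against (D, I): payoffs 3, 5 → best response Right.
Column against (D, O): payoffs 6, 3 → best response Left.
Matrix against (U, Left): payoffs 0, 5 → best response O.
Matrix against (U, Right): payoffs 9, 6 → best response I.
Matrix against (D, Left): payoffs 9, 8 → best response I.
Matrix against (D, Right): payoffs 9, 8 → best response I.
Mutual best responses: (U, Right, I).

The unique pure-strategy Nash equilibrium is (U, Right, I).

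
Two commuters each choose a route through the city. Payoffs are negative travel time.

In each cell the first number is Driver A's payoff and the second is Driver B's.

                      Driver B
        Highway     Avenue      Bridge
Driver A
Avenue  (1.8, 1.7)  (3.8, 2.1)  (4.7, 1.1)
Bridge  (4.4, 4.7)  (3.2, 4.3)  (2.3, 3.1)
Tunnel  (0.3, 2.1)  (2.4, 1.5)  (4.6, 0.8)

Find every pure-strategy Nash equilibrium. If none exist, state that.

(Avenue, Avenue), (Bridge, Highway)

For each strategy profile, look for a profitable unilateral deviation.
(Avenue, Highway): Driver A can switch to Bridge (1.8 → 4.4). Not NE.
(Avenue, Avenue): Driver A gets 3.8, best alternative 3.2; Driver B gets 2.1, best alternative 1.7. No profitable deviation — NE.
(Avenue, Bridge): Driver B can switch to Highway (1.1 → 1.7). Not NE.
(Bridge, Highway): Driver A gets 4.4, best alternative 1.8; Driver B gets 4.7, best alternative 4.3. No profitable deviation — NE.
(Bridge, Avenue): Driver A can switch to Avenue (3.2 → 3.8). Not NE.
(Bridge, Bridge): Driver A can switch to Avenue (2.3 → 4.7). Not NE.
(Tunnel, Highway): Driver A can switch to Avenue (0.3 → 1.8). Not NE.
(Tunnel, Avenue): Driver A can switch to Avenue (2.4 → 3.8). Not NE.
(The remaining 1 profile has a profitable deviation by the same check.)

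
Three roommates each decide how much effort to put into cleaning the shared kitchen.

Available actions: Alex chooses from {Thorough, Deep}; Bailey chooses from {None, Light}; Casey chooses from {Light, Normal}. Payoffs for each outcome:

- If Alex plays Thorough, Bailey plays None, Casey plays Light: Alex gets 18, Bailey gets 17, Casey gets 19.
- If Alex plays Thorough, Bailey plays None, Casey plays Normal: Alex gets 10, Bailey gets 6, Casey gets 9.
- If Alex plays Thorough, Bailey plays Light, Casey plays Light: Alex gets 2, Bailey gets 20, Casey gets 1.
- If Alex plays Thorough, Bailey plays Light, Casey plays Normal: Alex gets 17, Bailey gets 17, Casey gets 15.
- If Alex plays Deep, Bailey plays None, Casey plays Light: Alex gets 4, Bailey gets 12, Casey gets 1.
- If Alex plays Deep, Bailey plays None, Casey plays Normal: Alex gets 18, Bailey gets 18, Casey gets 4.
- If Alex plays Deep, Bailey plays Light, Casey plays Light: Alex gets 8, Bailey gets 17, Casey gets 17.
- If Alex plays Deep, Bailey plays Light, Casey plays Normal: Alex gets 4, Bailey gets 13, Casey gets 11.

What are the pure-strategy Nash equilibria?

(Thorough, Light, Normal) and (Deep, None, Normal) and (Deep, Light, Light)

Check each profile: it is a Nash equilibrium iff no player can strictly gain by switching unilaterally.
(Thorough, None, Light): Bailey can switch to Light (17 → 20). Not NE.
(Thorough, None, Normal): Alex can switch to Deep (10 → 18). Not NE.
(Thorough, Light, Light): Alex can switch to Deep (2 → 8). Not NE.
(Thorough, Light, Normal): Alex gets 17, best alternative 4; Bailey gets 17, best alternative 6; Casey gets 15, best alternative 1. No profitable deviation — NE.
(Deep, None, Light): Alex can switch to Thorough (4 → 18). Not NE.
(Deep, None, Normal): Alex gets 18, best alternative 10; Bailey gets 18, best alternative 13; Casey gets 4, best alternative 1. No profitable deviation — NE.
(Deep, Light, Light): Alex gets 8, best alternative 2; Bailey gets 17, best alternative 12; Casey gets 17, best alternative 11. No profitable deviation — NE.
(Deep, Light, Normal): Alex can switch to Thorough (4 → 17). Not NE.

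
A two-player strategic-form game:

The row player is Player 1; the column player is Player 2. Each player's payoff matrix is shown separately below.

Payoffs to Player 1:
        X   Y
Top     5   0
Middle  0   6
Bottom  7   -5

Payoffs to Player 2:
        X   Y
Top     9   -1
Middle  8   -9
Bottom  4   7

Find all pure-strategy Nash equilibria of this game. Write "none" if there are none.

Player 1 against X: payoffs 5, 0, 7 → best response Bottom.
Player 1 against Y: payoffs 0, 6, -5 → best response Middle.
Player 2 against Top: payoffs 9, -1 → best response X.
Player 2 against Middle: payoffs 8, -9 → best response X.
Player 2 against Bottom: payoffs 4, 7 → best response Y.
No profile is a mutual best response for all players.

none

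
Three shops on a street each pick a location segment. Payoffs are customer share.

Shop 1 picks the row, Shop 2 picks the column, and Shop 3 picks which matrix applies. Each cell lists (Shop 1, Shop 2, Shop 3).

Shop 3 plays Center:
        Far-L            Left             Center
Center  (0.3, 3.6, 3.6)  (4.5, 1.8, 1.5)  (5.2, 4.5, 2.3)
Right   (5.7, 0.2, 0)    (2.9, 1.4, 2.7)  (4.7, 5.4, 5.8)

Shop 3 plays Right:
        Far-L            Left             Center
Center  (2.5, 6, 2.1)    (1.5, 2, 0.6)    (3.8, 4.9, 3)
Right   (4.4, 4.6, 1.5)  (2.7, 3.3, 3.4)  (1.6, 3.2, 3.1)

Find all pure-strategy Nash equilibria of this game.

(Right, Far-L, Right)

Shop 1 against (Far-L, Center): payoffs 0.3, 5.7 → best response Right.
Shop 1 against (Far-L, Right): payoffs 2.5, 4.4 → best response Right.
Shop 1 against (Left, Center): payoffs 4.5, 2.9 → best response Center.
Shop 1 against (Left, Right): payoffs 1.5, 2.7 → best response Right.
Shop 1 against (Center, Center): payoffs 5.2, 4.7 → best response Center.
Shop 1 against (Center, Right): payoffs 3.8, 1.6 → best response Center.
Shop 2 against (Center, Center): payoffs 3.6, 1.8, 4.5 → best response Center.
Shop 2 against (Center, Right): payoffs 6, 2, 4.9 → best response Far-L.
Shop 2 against (Right, Center): payoffs 0.2, 1.4, 5.4 → best response Center.
Shop 2 against (Right, Right): payoffs 4.6, 3.3, 3.2 → best response Far-L.
Shop 3 against (Center, Far-L): payoffs 3.6, 2.1 → best response Center.
Shop 3 against (Center, Left): payoffs 1.5, 0.6 → best response Center.
Shop 3 against (Center, Center): payoffs 2.3, 3 → best response Right.
Shop 3 against (Right, Far-L): payoffs 0, 1.5 → best response Right.
Shop 3 against (Right, Left): payoffs 2.7, 3.4 → best response Right.
Shop 3 against (Right, Center): payoffs 5.8, 3.1 → best response Center.
Mutual best responses: (Right, Far-L, Right).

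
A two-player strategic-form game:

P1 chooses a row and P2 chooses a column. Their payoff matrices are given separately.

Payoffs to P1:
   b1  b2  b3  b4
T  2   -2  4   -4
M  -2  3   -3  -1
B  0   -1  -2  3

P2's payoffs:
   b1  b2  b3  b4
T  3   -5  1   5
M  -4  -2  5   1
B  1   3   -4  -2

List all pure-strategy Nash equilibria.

(T, b1): P2 can switch to b4 (3 → 5). Not NE.
(T, b2): P1 can switch to M (-2 → 3). Not NE.
(T, b3): P2 can switch to b1 (1 → 3). Not NE.
(T, b4): P1 can switch to M (-4 → -1). Not NE.
(M, b1): P1 can switch to T (-2 → 2). Not NE.
(M, b2): P2 can switch to b3 (-2 → 5). Not NE.
(M, b3): P1 can switch to T (-3 → 4). Not NE.
(M, b4): P1 can switch to B (-1 → 3). Not NE.
(The remaining 4 profiles each have a profitable deviation by the same check.)

No pure-strategy Nash equilibrium.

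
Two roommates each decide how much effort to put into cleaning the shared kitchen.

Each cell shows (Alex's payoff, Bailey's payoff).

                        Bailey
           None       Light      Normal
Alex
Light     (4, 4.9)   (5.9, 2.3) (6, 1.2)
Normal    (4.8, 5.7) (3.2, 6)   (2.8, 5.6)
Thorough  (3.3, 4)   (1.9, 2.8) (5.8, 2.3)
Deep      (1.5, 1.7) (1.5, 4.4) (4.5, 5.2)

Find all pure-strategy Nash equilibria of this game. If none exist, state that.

This game has no pure Nash equilibrium.

Mark each player's best response to every combination of opponents' strategies; a profile where every player is best-responding is a pure Nash equilibrium.
Alex against None: payoffs 4, 4.8, 3.3, 1.5 → best response Normal.
Alex against Light: payoffs 5.9, 3.2, 1.9, 1.5 → best response Light.
Alex against Normal: payoffs 6, 2.8, 5.8, 4.5 → best response Light.
Bailey against Light: payoffs 4.9, 2.3, 1.2 → best response None.
Bailey against Normal: payoffs 5.7, 6, 5.6 → best response Light.
Bailey against Thorough: payoffs 4, 2.8, 2.3 → best response None.
Bailey against Deep: payoffs 1.7, 4.4, 5.2 → best response Normal.
No profile is a mutual best response for all players.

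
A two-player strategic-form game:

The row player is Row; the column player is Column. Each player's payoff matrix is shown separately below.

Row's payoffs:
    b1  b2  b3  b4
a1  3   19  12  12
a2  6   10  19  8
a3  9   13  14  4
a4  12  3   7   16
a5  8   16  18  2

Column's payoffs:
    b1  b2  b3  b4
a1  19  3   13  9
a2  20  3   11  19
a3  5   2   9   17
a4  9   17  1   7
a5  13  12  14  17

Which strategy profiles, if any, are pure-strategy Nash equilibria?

For each player, find the best response to each opponent profile; mutual best responses are the pure NE.
Row against b1: payoffs 3, 6, 9, 12, 8 → best response a4.
Row against b2: payoffs 19, 10, 13, 3, 16 → best response a1.
Row against b3: payoffs 12, 19, 14, 7, 18 → best response a2.
Row against b4: payoffs 12, 8, 4, 16, 2 → best response a4.
Column against a1: payoffs 19, 3, 13, 9 → best response b1.
Column against a2: payoffs 20, 3, 11, 19 → best response b1.
Column against a3: payoffs 5, 2, 9, 17 → best response b4.
Column against a4: payoffs 9, 17, 1, 7 → best response b2.
Column against a5: payoffs 13, 12, 14, 17 → best response b4.
No profile is a mutual best response for all players.

none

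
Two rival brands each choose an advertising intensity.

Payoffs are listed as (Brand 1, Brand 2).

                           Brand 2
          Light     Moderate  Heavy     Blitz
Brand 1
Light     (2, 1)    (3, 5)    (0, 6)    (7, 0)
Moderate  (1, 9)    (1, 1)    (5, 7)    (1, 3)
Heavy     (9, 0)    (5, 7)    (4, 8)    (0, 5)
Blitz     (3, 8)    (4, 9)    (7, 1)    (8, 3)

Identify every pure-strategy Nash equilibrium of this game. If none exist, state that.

No pure-strategy Nash equilibrium.

Mark each player's best response to every combination of opponents' strategies; a profile where every player is best-responding is a pure Nash equilibrium.
Brand 1 against Light: payoffs 2, 1, 9, 3 → best response Heavy.
Brand 1 against Moderate: payoffs 3, 1, 5, 4 → best response Heavy.
Brand 1 against Heavy: payoffs 0, 5, 4, 7 → best response Blitz.
Brand 1 against Blitz: payoffs 7, 1, 0, 8 → best response Blitz.
Brand 2 against Light: payoffs 1, 5, 6, 0 → best response Heavy.
Brand 2 against Moderate: payoffs 9, 1, 7, 3 → best response Light.
Brand 2 against Heavy: payoffs 0, 7, 8, 5 → best response Heavy.
Brand 2 against Blitz: payoffs 8, 9, 1, 3 → best response Moderate.
No profile is a mutual best response for all players.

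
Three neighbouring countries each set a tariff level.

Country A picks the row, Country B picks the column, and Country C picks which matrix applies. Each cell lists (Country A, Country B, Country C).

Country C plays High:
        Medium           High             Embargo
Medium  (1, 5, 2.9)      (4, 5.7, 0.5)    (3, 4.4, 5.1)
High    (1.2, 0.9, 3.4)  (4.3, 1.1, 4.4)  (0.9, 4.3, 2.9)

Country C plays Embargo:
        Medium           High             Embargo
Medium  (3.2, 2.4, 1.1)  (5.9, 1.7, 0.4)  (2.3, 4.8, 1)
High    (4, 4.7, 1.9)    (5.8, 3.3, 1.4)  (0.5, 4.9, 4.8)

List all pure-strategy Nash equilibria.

none

For each strategy profile, look for a profitable unilateral deviation.
(Medium, Medium, High): Country A can switch to High (1 → 1.2). Not NE.
(Medium, Medium, Embargo): Country A can switch to High (3.2 → 4). Not NE.
(Medium, High, High): Country A can switch to High (4 → 4.3). Not NE.
(Medium, High, Embargo): Country B can switch to Medium (1.7 → 2.4). Not NE.
(Medium, Embargo, High): Country B can switch to Medium (4.4 → 5). Not NE.
(Medium, Embargo, Embargo): Country C can switch to High (1 → 5.1). Not NE.
(High, Medium, High): Country B can switch to High (0.9 → 1.1). Not NE.
(High, Medium, Embargo): Country B can switch to Embargo (4.7 → 4.9). Not NE.
(The remaining 4 profiles each have a profitable deviation by the same check.)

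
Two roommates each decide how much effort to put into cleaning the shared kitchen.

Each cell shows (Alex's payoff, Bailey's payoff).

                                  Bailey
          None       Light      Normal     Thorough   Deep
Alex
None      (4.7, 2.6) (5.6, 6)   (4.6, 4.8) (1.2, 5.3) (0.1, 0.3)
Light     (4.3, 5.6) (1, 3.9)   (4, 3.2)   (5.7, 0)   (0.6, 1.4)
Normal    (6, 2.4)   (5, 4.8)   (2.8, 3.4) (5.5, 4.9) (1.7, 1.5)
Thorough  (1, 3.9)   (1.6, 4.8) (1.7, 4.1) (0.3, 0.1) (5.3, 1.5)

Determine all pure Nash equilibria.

The unique pure-strategy Nash equilibrium is (None, Light).

Alex against None: payoffs 4.7, 4.3, 6, 1 → best response Normal.
Alex against Light: payoffs 5.6, 1, 5, 1.6 → best response None.
Alex against Normal: payoffs 4.6, 4, 2.8, 1.7 → best response None.
Alex against Thorough: payoffs 1.2, 5.7, 5.5, 0.3 → best response Light.
Alex against Deep: payoffs 0.1, 0.6, 1.7, 5.3 → best response Thorough.
Bailey against None: payoffs 2.6, 6, 4.8, 5.3, 0.3 → best response Light.
Bailey against Light: payoffs 5.6, 3.9, 3.2, 0, 1.4 → best response None.
Bailey against Normal: payoffs 2.4, 4.8, 3.4, 4.9, 1.5 → best response Thorough.
Bailey against Thorough: payoffs 3.9, 4.8, 4.1, 0.1, 1.5 → best response Light.
Mutual best responses: (None, Light).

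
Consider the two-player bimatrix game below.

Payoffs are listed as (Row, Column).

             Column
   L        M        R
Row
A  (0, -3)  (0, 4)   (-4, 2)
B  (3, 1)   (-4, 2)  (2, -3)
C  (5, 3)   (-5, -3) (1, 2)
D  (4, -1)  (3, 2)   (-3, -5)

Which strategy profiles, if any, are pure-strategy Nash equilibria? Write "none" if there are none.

Pure-strategy Nash equilibria: (C, L), (D, M)

Row against L: payoffs 0, 3, 5, 4 → best response C.
Row against M: payoffs 0, -4, -5, 3 → best response D.
Row against R: payoffs -4, 2, 1, -3 → best response B.
Column against A: payoffs -3, 4, 2 → best response M.
Column against B: payoffs 1, 2, -3 → best response M.
Column against C: payoffs 3, -3, 2 → best response L.
Column against D: payoffs -1, 2, -5 → best response M.
Mutual best responses: (C, L); (D, M).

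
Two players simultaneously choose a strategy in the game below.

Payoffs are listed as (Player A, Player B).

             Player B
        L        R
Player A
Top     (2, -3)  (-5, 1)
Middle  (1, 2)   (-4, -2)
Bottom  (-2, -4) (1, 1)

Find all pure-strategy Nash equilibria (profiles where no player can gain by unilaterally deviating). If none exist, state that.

(Top, L): Player B can switch to R (-3 → 1). Not NE.
(Top, R): Player A can switch to Middle (-5 → -4). Not NE.
(Middle, L): Player A can switch to Top (1 → 2). Not NE.
(Middle, R): Player A can switch to Bottom (-4 → 1). Not NE.
(Bottom, L): Player A can switch to Top (-2 → 2). Not NE.
(Bottom, R): Player A gets 1, best alternative -4; Player B gets 1, best alternative -4. No profitable deviation — NE.

Pure NE: (Bottom, R)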